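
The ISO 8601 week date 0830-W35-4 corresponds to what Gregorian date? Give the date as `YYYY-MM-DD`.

ISO week 1 of 830 is the week containing the first Thursday of 830.
Week 35, day 4 (Thursday) lands on 0830-08-29.

0830-08-29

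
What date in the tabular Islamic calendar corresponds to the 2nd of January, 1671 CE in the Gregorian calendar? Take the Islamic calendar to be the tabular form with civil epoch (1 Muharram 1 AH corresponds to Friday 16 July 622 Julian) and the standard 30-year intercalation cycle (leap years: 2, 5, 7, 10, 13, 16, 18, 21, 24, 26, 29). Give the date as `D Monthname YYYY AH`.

20 Sha'ban 1081 AH

Both dates share Julian Day Number 2331382; in the tabular Islamic calendar that is 20 Sha'ban 1081 AH.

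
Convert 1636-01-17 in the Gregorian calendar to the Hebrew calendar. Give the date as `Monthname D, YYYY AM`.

Shevat 10, 5396 AM

Julian Day Number of the source date = 2318613.
Converting JDN 2318613 to the Hebrew calendar gives 10 Shevat 5396 AM.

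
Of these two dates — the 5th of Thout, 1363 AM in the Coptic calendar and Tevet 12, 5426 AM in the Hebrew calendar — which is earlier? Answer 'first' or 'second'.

First date → JDN 2322504; second date → JDN 2329543.
JDN 2322504 < JDN 2329543, so the first date is earlier.

first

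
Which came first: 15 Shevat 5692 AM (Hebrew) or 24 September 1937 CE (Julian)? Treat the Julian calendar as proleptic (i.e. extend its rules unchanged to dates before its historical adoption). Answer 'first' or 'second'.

first

The two dates have Julian Day Numbers 2426730 and 2428814 respectively.
Since 2426730 < 2428814, the first date comes first.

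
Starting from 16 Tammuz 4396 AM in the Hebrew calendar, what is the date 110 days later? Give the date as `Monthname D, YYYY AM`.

Cheshvan 8, 4397 AM

Counting 110 days forward from JDN 1953534 reaches JDN 1953644, which is Cheshvan 8, 4397 AM.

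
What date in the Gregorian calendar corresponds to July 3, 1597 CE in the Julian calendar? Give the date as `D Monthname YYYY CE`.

13 July 1597 CE

The Julian–Gregorian offset here is 10 days (Julian trailing).
3 July 1597 Julian + 10 days → 13 July 1597 Gregorian.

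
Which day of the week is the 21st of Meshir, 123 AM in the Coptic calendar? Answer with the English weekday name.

In the proleptic Gregorian calendar this is 16 February 407 (JDN 1869760).
JDN 1869760 mod 7 = 4, and JDN 0 was a Monday, so this is a Friday.

Friday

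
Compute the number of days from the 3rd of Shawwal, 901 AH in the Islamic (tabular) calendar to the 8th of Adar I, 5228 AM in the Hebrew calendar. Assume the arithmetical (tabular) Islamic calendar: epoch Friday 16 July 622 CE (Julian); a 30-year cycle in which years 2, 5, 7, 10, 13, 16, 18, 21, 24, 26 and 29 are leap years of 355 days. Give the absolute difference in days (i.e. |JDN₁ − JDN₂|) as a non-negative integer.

JDN of the first date = 2267638.
JDN of the second date = 2257276.
|2257276 − 2267638| = 10362.

10362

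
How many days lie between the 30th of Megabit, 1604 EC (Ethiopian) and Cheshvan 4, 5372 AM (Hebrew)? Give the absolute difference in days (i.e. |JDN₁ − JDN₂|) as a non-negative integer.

JDN of the first date = 2309926.
JDN of the second date = 2309749.
|2309749 − 2309926| = 177.

177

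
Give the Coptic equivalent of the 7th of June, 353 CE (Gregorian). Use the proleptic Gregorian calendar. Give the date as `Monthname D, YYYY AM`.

Paoni 12, 69 AM

Both dates share Julian Day Number 1850148; in the Coptic calendar that is 12 Paoni 69 AM.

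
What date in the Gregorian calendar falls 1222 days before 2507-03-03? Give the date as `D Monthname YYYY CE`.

28 October 2503 CE

Counting 1222 days back from JDN 2636784 reaches JDN 2635562, which is 28 October 2503 CE.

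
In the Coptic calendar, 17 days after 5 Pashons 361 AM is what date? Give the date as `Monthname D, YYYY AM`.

JDN of 5 Pashons 361 AM = 1956764.
1956764 + 17 = 1956781.
JDN 1956781 in the Coptic calendar is Pashons 22, 361 AM.

Pashons 22, 361 AM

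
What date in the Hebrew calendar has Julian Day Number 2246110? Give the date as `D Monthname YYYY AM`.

5 Av 5197 AM

JDN 2246110 is 16 July 1437 in the proleptic Gregorian calendar.
In the Hebrew calendar that day is 5 Av 5197 AM.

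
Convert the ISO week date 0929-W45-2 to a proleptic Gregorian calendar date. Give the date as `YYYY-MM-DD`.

0929-11-08

ISO week 1 of 929 is the week containing the first Thursday of 929.
Week 45, day 2 (Tuesday) lands on 0929-11-08.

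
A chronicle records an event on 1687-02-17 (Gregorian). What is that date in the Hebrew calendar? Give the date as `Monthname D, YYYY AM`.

Adar 4, 5447 AM

Both dates share Julian Day Number 2337272; in the Hebrew calendar that is 4 Adar 5447 AM.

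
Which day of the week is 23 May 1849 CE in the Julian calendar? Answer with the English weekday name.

This is JDN 2396548 (4 June 1849 Gregorian).
JDN 2396548 mod 7 = 0, and JDN 0 was a Monday, so this is a Monday.

Monday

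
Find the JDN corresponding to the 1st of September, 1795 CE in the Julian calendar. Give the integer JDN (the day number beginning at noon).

2376925

Equivalently 12 September 1795 (Gregorian).
JDN 2299161 is 15 October 1582 CE (Gregorian); the target day is +77764 days from there, so JDN = 2376925.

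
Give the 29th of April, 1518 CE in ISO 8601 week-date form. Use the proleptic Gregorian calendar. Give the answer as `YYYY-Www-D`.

The weekday is Monday (ISO weekday 1).
That Monday belongs to ISO week 18 of ISO year 1518.

1518-W18-1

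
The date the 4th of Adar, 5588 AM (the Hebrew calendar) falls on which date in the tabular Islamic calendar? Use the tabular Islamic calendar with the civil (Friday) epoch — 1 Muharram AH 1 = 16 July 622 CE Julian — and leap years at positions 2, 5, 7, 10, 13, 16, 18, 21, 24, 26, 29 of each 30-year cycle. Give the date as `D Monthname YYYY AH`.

3 Sha'ban 1243 AH

The source date corresponds to 19 February 1828 in the Gregorian calendar (JDN 2388772).
That day falls on 3 Sha'ban 1243 AH in the tabular Islamic calendar.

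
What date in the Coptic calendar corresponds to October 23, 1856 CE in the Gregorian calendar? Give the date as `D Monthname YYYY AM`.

14 Paopi 1573 AM

Both dates share Julian Day Number 2399246; in the Coptic calendar that is 14 Paopi 1573 AM.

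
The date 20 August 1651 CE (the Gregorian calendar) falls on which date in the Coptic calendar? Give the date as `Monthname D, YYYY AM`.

Julian Day Number of the source date = 2324307.
Converting JDN 2324307 to the Coptic calendar gives 17 Mesori 1367 AM.

Mesori 17, 1367 AM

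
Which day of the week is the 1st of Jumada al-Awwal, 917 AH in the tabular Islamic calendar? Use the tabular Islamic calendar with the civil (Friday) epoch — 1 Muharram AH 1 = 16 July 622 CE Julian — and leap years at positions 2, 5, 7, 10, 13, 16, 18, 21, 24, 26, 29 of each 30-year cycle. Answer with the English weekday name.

Equivalently 6 August 1511 Gregorian, JDN 2273158.
Since JDN mod 7 = 6 (0 = Monday), the day is Sunday.

Sunday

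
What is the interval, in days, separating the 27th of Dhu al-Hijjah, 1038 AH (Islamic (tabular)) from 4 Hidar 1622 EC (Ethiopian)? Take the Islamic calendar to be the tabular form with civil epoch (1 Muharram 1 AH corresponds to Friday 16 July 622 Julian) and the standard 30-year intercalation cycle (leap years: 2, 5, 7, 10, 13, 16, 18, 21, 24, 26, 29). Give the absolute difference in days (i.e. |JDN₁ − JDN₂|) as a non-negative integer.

First date → JDN 2316269; second date → JDN 2316354.
The interval is |2316269 − 2316354| = 85 days.

85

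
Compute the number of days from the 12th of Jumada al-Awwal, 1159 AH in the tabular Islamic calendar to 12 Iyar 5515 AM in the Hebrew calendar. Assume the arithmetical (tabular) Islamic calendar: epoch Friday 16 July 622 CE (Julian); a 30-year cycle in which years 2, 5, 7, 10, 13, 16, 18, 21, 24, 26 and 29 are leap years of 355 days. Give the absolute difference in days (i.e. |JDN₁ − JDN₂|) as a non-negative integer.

3247

JDN of the first date = 2358926.
JDN of the second date = 2362173.
|2362173 − 2358926| = 3247.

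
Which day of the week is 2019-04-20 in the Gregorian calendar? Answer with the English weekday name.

Saturday

2458594 ≡ 5 (mod 7); counting from Monday = 0 gives Saturday.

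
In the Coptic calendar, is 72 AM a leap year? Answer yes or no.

72 mod 4 = 0; in the Coptic calendar a year is leap when year mod 4 = 3, so it is a common year.

no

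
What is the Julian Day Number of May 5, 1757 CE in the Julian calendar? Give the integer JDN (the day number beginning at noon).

Equivalently 16 May 1757 (Gregorian).
JDN 2400001 is 17 November 1858 CE (Gregorian), MJD 0; the target day is −37074 days from there, so JDN = 2362927.

2362927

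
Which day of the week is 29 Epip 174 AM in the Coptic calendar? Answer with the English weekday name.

Wednesday

In the proleptic Gregorian calendar this is 24 July 458 (JDN 1888546).
JDN 1888546 mod 7 = 2, and JDN 0 was a Monday, so this is a Wednesday.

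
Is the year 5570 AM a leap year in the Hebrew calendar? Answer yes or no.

yes

Hebrew year 5570 is year 3 of its 19-year Metonic cycle; leap years are at positions 3, 6, 8, 11, 14, 17, 19, so it is a leap year (13 months).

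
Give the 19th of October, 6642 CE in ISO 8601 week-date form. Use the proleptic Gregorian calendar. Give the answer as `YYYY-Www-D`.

6642-W42-3

The weekday is Wednesday (ISO weekday 3).
That Wednesday belongs to ISO week 42 of ISO year 6642.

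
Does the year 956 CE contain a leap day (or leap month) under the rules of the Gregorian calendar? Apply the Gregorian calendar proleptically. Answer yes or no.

956 is divisible by 4 and not by 100, so it is a leap year.

yes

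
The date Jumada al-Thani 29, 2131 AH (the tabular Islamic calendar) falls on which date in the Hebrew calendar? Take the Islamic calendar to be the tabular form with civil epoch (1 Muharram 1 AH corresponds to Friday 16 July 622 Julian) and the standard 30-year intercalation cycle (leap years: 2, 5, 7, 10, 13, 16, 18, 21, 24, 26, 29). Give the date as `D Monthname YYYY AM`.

Both dates share Julian Day Number 2703417; in the Hebrew calendar that is 29 Tammuz 6449 AM.

29 Tammuz 6449 AM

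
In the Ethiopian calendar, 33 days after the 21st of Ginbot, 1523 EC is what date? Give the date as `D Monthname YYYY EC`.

JDN of the 21st of Ginbot, 1523 EC = 2280391.
2280391 + 33 = 2280424.
JDN 2280424 in the Ethiopian calendar is 24 Sene 1523 EC.

24 Sene 1523 EC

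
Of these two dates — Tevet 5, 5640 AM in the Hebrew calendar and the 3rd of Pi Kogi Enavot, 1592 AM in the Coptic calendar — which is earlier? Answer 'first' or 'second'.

First date → JDN 2407704; second date → JDN 2406505.
JDN 2406505 < JDN 2407704, so the second date is earlier.

second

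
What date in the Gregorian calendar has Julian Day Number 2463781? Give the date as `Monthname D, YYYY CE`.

July 2, 2033 CE

JDN 2451545 is 1 Jan 2000; 2463781 is +12236 days from there.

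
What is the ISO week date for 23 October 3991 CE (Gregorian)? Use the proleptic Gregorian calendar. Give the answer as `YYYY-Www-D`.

3991-W43-3

The weekday is Wednesday (ISO weekday 3).
That Wednesday belongs to ISO week 43 of ISO year 3991.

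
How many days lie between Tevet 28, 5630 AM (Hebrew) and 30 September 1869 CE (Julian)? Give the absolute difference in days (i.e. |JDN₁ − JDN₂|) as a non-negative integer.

81

JDN of the first date = 2404064.
JDN of the second date = 2403983.
|2403983 − 2404064| = 81.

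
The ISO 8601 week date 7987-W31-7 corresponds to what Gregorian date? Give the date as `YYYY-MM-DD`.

ISO week 1 of 7987 is the week containing the first Thursday of 7987.
Week 31, day 7 (Sunday) lands on 7987-08-02.

7987-08-02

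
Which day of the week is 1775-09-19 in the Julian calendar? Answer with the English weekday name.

Saturday

This is JDN 2369638 (30 September 1775 Gregorian).
Since JDN mod 7 = 5 (0 = Monday), the day is Saturday.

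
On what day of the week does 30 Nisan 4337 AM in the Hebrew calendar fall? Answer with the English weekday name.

In the proleptic Gregorian calendar this is 6 April 577 (JDN 1931901).
1931901 ≡ 6 (mod 7); counting from Monday = 0 gives Sunday.

Sunday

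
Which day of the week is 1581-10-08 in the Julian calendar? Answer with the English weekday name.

Equivalently 18 October 1581 Gregorian, JDN 2298799.
2298799 ≡ 6 (mod 7); counting from Monday = 0 gives Sunday.

Sunday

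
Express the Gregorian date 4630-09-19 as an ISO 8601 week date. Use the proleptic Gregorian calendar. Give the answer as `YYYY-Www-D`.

The weekday is Sunday (ISO weekday 7).
That Sunday belongs to ISO week 37 of ISO year 4630.

4630-W37-7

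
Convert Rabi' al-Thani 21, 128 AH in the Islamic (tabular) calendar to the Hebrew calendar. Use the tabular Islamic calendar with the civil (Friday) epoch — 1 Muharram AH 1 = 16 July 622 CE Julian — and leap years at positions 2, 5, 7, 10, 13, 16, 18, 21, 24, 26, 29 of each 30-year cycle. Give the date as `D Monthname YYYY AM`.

24 Shevat 4506 AM

The source date corresponds to 24 January 746 in the proleptic Gregorian calendar (JDN 1993554).
That day falls on 24 Shevat 4506 AM in the Hebrew calendar.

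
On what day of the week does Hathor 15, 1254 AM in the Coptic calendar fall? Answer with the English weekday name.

Sunday

In the proleptic Gregorian calendar this is 21 November 1537 (JDN 2282762).
JDN 2282762 mod 7 = 6, and JDN 0 was a Monday, so this is a Sunday.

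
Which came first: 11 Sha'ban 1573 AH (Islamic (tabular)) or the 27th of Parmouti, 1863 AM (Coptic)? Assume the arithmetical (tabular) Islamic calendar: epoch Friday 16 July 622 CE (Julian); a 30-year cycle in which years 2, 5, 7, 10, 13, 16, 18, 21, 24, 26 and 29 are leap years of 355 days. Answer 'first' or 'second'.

second

The two dates have Julian Day Numbers 2505721 and 2505361 respectively.
Since 2505361 < 2505721, the second date comes first.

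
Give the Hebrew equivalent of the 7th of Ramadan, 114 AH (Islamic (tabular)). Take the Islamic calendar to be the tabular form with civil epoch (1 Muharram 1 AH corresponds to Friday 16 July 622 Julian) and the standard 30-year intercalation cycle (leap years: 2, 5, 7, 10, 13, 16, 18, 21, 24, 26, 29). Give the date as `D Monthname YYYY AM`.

7 Cheshvan 4493 AM

The source date corresponds to 4 November 732 in the proleptic Gregorian calendar (JDN 1988725).
That day falls on 7 Cheshvan 4493 AM in the Hebrew calendar.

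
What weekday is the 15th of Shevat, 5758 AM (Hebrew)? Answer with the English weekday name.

Wednesday

Equivalently 11 February 1998 Gregorian, JDN 2450856.
Since JDN mod 7 = 2 (0 = Monday), the day is Wednesday.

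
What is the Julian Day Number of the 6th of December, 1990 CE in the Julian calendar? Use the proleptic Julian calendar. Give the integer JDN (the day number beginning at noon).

2448245

Equivalently 19 December 1990 (Gregorian).
JDN 2451545 is 1 January 2000 CE (Gregorian); the target day is −3300 days from there, so JDN = 2448245.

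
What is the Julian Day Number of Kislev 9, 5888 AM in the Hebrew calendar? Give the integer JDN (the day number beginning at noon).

In the Gregorian calendar the same day is 14 November 2127.
JDN 2400001 is 17 November 1858 CE (Gregorian), MJD 0; the target day is +98247 days from there, so JDN = 2498248.

2498248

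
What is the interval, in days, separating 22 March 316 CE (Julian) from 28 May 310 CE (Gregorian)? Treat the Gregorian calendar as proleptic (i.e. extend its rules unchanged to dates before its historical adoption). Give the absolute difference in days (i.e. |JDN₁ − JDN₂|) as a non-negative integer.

First date → JDN 1836558; second date → JDN 1834432.
The interval is |1836558 − 1834432| = 2126 days.

2126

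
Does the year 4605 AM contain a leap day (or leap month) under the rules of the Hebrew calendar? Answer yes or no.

no

Hebrew year 4605 is year 7 of its 19-year Metonic cycle; leap years are at positions 3, 6, 8, 11, 14, 17, 19, so it is a common year (12 months).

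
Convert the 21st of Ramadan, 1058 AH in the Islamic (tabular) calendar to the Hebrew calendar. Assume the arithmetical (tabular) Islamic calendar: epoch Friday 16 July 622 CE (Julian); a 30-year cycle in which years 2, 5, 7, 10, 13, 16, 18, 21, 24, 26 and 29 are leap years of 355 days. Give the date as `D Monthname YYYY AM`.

23 Tishrei 5409 AM

The source date corresponds to 9 October 1648 in the Gregorian calendar (JDN 2323262).
That day falls on 23 Tishrei 5409 AM in the Hebrew calendar.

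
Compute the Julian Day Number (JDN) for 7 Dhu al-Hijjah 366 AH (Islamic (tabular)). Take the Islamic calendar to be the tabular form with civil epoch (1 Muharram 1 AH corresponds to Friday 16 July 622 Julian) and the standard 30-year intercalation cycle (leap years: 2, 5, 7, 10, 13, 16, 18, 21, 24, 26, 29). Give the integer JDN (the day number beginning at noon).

2078115

Equivalently 1 August 977 (proleptic Gregorian).
JDN 2400001 is 17 November 1858 CE (Gregorian), MJD 0; the target day is −321886 days from there, so JDN = 2078115.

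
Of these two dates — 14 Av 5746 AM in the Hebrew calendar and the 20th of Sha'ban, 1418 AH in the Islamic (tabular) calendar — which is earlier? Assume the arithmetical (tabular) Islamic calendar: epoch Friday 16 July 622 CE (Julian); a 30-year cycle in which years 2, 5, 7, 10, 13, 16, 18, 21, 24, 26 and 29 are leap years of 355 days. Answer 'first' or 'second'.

First date → JDN 2446662; second date → JDN 2450804.
JDN 2446662 < JDN 2450804, so the first date is earlier.

first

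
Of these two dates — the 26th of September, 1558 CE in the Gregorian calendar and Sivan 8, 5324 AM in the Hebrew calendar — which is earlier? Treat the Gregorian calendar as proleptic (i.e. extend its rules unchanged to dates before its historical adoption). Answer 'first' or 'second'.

First date → JDN 2290376; second date → JDN 2292448.
JDN 2290376 < JDN 2292448, so the first date is earlier.

first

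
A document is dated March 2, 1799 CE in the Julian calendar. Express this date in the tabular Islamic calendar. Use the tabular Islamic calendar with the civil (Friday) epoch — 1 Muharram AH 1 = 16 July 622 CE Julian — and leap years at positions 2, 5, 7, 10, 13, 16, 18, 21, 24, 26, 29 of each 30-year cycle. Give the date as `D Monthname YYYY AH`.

6 Shawwal 1213 AH

Julian Day Number of the source date = 2378203.
Converting JDN 2378203 to the tabular Islamic calendar gives 6 Shawwal 1213 AH.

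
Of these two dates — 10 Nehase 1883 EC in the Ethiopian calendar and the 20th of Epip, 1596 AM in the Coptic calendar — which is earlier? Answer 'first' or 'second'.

second

First date → JDN 2411960; second date → JDN 2407923.
JDN 2407923 < JDN 2411960, so the second date is earlier.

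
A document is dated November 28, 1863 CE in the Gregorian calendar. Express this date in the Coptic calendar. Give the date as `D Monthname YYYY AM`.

19 Hathor 1580 AM

Julian Day Number of the source date = 2401838.
Converting JDN 2401838 to the Coptic calendar gives 19 Hathor 1580 AM.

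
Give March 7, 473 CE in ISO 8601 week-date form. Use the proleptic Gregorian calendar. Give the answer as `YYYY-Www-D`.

The weekday is Tuesday (ISO weekday 2).
That Tuesday belongs to ISO week 10 of ISO year 473.

0473-W10-2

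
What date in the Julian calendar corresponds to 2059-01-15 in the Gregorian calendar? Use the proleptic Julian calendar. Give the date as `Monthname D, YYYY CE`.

January 2, 2059 CE

For dates in this range the Gregorian date is 13 days ahead of the Julian.
15 January 2059 Gregorian − 13 days → 2 January 2059 Julian.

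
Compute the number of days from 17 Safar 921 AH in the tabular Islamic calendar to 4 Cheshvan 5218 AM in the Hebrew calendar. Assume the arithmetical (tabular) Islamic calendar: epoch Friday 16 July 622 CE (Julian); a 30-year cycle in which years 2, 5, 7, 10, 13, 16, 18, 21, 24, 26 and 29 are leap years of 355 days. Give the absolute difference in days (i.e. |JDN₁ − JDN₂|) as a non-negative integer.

JDN of the first date = 2274503.
JDN of the second date = 2253522.
|2253522 − 2274503| = 20981.

20981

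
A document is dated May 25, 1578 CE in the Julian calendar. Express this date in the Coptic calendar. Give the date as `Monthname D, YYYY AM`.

Pashons 30, 1294 AM

The source date corresponds to 4 June 1578 in the proleptic Gregorian calendar (JDN 2297567).
That day falls on 30 Pashons 1294 AM in the Coptic calendar.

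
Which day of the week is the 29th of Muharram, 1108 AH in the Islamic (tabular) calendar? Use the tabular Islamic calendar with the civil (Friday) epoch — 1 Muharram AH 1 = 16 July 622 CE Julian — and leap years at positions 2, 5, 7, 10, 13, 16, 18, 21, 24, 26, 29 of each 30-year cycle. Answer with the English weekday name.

Tuesday

In the Gregorian calendar this is 28 August 1696 (JDN 2340752).
2340752 ≡ 1 (mod 7); counting from Monday = 0 gives Tuesday.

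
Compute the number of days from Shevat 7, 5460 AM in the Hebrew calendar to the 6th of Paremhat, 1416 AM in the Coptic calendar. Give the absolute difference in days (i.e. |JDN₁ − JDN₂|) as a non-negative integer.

JDN of the first date = 2341999.
JDN of the second date = 2342044.
|2342044 − 2341999| = 45.

45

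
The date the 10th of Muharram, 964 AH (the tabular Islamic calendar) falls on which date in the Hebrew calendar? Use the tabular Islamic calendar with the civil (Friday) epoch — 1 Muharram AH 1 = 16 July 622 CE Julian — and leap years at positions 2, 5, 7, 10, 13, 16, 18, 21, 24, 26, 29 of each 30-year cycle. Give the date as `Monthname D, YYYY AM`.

Kislev 10, 5317 AM

Julian Day Number of the source date = 2289704.
Converting JDN 2289704 to the Hebrew calendar gives 10 Kislev 5317 AM.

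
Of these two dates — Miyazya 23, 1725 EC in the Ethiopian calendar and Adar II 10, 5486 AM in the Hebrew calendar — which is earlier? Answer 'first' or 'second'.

First date → JDN 2354144; second date → JDN 2351540.
JDN 2351540 < JDN 2354144, so the second date is earlier.

second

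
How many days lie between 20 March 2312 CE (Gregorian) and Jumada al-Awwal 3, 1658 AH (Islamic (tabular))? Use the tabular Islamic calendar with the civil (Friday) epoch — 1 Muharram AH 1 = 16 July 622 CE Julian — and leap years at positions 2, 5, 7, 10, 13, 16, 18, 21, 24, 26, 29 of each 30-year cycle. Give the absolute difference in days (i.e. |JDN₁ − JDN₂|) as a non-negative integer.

29833

JDN of the first date = 2565579.
JDN of the second date = 2535746.
|2535746 − 2565579| = 29833.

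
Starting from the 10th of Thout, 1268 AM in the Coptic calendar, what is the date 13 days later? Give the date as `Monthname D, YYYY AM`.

Thout 23, 1268 AM

JDN of the 10th of Thout, 1268 AM = 2287811.
2287811 + 13 = 2287824.
JDN 2287824 in the Coptic calendar is Thout 23, 1268 AM.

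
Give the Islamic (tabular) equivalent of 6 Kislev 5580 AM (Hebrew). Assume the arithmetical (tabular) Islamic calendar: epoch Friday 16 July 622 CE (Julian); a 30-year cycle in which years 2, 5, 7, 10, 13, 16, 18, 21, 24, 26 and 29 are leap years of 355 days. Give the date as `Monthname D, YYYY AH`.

Safar 6, 1235 AH

The source date corresponds to 24 November 1819 in the Gregorian calendar (JDN 2385763).
That day falls on 6 Safar 1235 AH in the tabular Islamic calendar.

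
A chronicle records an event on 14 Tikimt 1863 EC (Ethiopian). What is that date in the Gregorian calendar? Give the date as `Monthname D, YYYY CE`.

October 23, 1870 CE

Both dates share Julian Day Number 2404359; in the Gregorian calendar that is 23 October 1870 CE.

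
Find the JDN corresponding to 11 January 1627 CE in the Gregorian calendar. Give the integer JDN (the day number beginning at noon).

2315320

JDN 2400001 is 17 November 1858 CE (Gregorian), MJD 0; the target day is −84681 days from there, so JDN = 2315320.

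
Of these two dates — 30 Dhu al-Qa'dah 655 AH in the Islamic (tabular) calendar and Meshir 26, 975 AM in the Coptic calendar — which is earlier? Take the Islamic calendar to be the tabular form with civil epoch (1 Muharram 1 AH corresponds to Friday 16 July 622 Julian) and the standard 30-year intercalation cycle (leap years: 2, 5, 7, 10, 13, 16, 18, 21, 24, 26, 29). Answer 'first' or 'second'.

Converting both to JDN: 2180520 vs 2180958; the smaller is the first.

first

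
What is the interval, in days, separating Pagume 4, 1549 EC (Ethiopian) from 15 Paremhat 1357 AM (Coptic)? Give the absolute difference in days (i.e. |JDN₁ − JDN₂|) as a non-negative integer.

30512

First date → JDN 2289991; second date → JDN 2320503.
The interval is |2289991 − 2320503| = 30512 days.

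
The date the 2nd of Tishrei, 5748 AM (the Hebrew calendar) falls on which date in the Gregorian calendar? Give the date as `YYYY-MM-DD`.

1987-09-25

Julian Day Number of the source date = 2447064.
Converting JDN 2447064 to the Gregorian calendar gives 25 September 1987 CE.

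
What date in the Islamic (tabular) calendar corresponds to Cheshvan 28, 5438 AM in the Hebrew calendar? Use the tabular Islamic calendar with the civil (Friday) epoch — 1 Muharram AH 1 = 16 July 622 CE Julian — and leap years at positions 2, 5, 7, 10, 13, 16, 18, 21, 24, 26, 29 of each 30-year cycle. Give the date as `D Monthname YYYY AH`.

27 Ramadan 1088 AH

Julian Day Number of the source date = 2333899.
Converting JDN 2333899 to the tabular Islamic calendar gives 27 Ramadan 1088 AH.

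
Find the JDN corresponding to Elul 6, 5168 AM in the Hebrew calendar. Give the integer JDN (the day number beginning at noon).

2235571

Equivalently 7 September 1408 (proleptic Gregorian).
JDN 2299161 is 15 October 1582 CE (Gregorian); the target day is −63590 days from there, so JDN = 2235571.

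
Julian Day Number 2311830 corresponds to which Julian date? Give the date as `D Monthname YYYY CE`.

The Gregorian equivalent of JDN 2311830 is 22 June 1617.
In the Julian calendar that day is 12 June 1617 CE.

12 June 1617 CE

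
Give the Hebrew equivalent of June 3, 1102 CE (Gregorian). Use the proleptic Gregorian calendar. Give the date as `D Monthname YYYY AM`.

Julian Day Number of the source date = 2123710.
Converting JDN 2123710 to the Hebrew calendar gives 8 Sivan 4862 AM.

8 Sivan 4862 AM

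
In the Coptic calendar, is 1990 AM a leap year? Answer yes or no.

no

1990 mod 4 = 2; in the Coptic calendar a year is leap when year mod 4 = 3, so it is a common year.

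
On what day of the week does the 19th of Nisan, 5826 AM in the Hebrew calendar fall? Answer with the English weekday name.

This is JDN 2475755 (14 April 2066 Gregorian).
JDN 2475755 mod 7 = 2, and JDN 0 was a Monday, so this is a Wednesday.

Wednesday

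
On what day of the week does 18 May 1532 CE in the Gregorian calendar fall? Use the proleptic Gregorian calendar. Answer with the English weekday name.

Since JDN mod 7 = 2 (0 = Monday), the day is Wednesday.

Wednesday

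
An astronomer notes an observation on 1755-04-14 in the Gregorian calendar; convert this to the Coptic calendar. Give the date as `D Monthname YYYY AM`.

Both dates share Julian Day Number 2362164; in the Coptic calendar that is 8 Parmouti 1471 AM.

8 Parmouti 1471 AM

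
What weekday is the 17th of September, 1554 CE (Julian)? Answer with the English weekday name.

Monday

Equivalently 27 September 1554 Gregorian, JDN 2288916.
Since JDN mod 7 = 0 (0 = Monday), the day is Monday.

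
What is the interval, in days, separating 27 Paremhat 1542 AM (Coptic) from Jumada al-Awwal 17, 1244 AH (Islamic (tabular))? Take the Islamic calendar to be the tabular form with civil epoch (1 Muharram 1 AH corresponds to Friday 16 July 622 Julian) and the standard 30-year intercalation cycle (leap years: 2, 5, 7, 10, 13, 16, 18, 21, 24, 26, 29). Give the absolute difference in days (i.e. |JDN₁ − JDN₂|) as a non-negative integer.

First date → JDN 2388086; second date → JDN 2389052.
The interval is |2388086 − 2389052| = 966 days.

966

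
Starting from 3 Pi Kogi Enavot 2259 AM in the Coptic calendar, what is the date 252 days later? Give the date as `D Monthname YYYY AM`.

JDN of 3 Pi Kogi Enavot 2259 AM = 2650126.
2650126 + 252 = 2650378.
JDN 2650378 in the Coptic calendar is 9 Pashons 2260 AM.

9 Pashons 2260 AM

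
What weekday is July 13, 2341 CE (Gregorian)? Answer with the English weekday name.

JDN 2576286 mod 7 = 6, and JDN 0 was a Monday, so this is a Sunday.

Sunday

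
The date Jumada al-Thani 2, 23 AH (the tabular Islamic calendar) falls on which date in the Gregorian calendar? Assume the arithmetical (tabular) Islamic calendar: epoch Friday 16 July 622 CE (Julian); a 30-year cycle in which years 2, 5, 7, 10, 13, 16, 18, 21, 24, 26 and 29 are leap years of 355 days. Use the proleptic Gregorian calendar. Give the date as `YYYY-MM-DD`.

Julian Day Number of the source date = 1956385.
Converting JDN 1956385 to the Gregorian calendar gives 19 April 644 CE.

0644-04-19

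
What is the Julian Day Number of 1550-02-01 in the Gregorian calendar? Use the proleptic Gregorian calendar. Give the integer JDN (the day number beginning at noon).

2287217

JDN 2451545 is 1 January 2000 CE (Gregorian); the target day is −164328 days from there, so JDN = 2287217.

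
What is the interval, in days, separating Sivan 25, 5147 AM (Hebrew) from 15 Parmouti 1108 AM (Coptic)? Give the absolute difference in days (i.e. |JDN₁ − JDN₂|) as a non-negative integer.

JDN of the first date = 2227822.
JDN of the second date = 2229586.
|2229586 − 2227822| = 1764.

1764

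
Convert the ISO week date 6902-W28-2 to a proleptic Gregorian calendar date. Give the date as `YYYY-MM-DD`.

6902-07-11

ISO week 1 of 6902 is the week containing the first Thursday of 6902.
Week 28, day 2 (Tuesday) lands on 6902-07-11.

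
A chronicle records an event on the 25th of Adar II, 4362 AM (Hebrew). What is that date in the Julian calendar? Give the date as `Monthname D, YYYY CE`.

Both dates share Julian Day Number 1941021; in the Julian calendar that is 24 March 602 CE.

March 24, 602 CE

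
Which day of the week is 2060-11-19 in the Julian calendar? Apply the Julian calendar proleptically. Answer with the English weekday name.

In the Gregorian calendar this is 2 December 2060 (JDN 2473796).
2473796 ≡ 3 (mod 7); counting from Monday = 0 gives Thursday.

Thursday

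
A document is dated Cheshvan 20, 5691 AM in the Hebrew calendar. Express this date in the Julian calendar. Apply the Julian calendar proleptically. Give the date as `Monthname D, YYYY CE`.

October 29, 1930 CE

Both dates share Julian Day Number 2426292; in the Julian calendar that is 29 October 1930 CE.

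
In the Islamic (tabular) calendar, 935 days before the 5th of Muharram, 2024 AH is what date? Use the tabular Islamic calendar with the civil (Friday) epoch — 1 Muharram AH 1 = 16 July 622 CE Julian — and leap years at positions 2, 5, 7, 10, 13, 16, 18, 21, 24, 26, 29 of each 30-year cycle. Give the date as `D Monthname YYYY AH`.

15 Jumada al-Awwal 2021 AH

JDN of the 5th of Muharram, 2024 AH = 2665328.
2665328 − 935 = 2664393.
JDN 2664393 in the tabular Islamic calendar is 15 Jumada al-Awwal 2021 AH.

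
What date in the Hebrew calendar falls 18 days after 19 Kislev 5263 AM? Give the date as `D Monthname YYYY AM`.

8 Tevet 5263 AM

Counting 18 days forward from JDN 2269986 reaches JDN 2270004, which is 8 Tevet 5263 AM.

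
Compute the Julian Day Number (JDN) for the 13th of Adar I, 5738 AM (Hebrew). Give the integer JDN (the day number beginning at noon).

2443560

Equivalently 20 February 1978 (Gregorian).
JDN 2400001 is 17 November 1858 CE (Gregorian), MJD 0; the target day is +43559 days from there, so JDN = 2443560.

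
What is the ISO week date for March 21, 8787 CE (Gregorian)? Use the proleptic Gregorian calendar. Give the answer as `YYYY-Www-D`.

The weekday is Saturday (ISO weekday 6).
That Saturday belongs to ISO week 12 of ISO year 8787.

8787-W12-6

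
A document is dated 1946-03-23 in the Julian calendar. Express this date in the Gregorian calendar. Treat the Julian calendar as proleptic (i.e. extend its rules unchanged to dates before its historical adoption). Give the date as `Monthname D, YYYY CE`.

At this point the Julian calendar is 13 days behind the Gregorian.
23 March 1946 Julian + 13 days → 5 April 1946 Gregorian.

April 5, 1946 CE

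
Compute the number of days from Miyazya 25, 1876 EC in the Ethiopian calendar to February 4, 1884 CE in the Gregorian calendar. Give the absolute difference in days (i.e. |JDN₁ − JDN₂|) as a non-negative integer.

88

First date → JDN 2409299; second date → JDN 2409211.
The interval is |2409299 − 2409211| = 88 days.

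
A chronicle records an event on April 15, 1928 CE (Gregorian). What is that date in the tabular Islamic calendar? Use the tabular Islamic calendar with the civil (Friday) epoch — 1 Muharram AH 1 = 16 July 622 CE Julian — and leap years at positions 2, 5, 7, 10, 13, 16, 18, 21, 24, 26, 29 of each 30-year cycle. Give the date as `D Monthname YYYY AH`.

24 Shawwal 1346 AH

Julian Day Number of the source date = 2425352.
Converting JDN 2425352 to the tabular Islamic calendar gives 24 Shawwal 1346 AH.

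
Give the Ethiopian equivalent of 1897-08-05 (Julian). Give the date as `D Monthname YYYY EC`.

Julian Day Number of the source date = 2414154.
Converting JDN 2414154 to the Ethiopian calendar gives 12 Nehase 1889 EC.

12 Nehase 1889 EC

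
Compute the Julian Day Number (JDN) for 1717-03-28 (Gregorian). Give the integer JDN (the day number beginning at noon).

JDN 2400001 is 17 November 1858 CE (Gregorian), MJD 0; the target day is −51733 days from there, so JDN = 2348268.

2348268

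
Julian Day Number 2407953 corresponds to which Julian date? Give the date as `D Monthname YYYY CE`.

The Gregorian equivalent of JDN 2407953 is 25 August 1880.
In the Julian calendar that day is 13 August 1880 CE.

13 August 1880 CE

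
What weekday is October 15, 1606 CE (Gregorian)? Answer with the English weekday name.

Since JDN mod 7 = 6 (0 = Monday), the day is Sunday.

Sunday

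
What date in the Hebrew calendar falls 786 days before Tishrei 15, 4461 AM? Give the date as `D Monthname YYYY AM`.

The starting date is JDN 1977008; 1977008 − 786 = 1976222.
JDN 1976222 corresponds to 25 Av 4458 AM.

25 Av 4458 AM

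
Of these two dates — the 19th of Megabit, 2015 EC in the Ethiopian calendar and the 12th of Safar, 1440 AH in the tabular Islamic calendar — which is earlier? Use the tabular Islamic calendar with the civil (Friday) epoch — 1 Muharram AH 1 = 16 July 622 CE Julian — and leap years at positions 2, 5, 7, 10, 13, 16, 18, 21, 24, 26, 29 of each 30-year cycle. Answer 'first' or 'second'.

second

Converting both to JDN: 2460032 vs 2458415; the smaller is the second.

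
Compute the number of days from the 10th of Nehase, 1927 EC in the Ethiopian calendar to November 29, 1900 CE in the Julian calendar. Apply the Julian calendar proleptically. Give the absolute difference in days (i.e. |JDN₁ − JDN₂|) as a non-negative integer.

12665

JDN of the first date = 2428031.
JDN of the second date = 2415366.
|2415366 − 2428031| = 12665.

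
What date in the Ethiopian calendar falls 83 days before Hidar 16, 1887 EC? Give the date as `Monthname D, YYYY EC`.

Nehase 28, 1886 EC

Counting 83 days back from JDN 2413157 reaches JDN 2413074, which is Nehase 28, 1886 EC.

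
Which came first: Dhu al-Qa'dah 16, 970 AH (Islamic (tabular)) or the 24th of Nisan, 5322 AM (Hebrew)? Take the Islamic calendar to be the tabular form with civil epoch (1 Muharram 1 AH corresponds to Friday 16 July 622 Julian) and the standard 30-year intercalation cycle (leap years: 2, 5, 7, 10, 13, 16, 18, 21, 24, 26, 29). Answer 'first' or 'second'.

second

The two dates have Julian Day Numbers 2292131 and 2291667 respectively.
Since 2291667 < 2292131, the second date comes first.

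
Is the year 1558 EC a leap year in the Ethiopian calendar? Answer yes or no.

no

1558 mod 4 = 2; in the Ethiopian calendar a year is leap when year mod 4 = 3, so it is a common year.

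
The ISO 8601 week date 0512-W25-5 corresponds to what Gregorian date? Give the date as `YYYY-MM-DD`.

ISO week 1 of 512 is the week containing the first Thursday of 512.
Week 25, day 5 (Friday) lands on 0512-06-24.

0512-06-24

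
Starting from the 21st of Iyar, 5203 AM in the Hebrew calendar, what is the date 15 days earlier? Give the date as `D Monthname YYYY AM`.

6 Iyar 5203 AM

The starting date is JDN 2248224; 2248224 − 15 = 2248209.
JDN 2248209 corresponds to 6 Iyar 5203 AM.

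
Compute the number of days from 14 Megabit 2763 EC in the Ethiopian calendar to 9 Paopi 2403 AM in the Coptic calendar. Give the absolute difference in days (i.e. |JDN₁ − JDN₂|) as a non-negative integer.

30836

JDN of the first date = 2733234.
JDN of the second date = 2702398.
|2702398 − 2733234| = 30836.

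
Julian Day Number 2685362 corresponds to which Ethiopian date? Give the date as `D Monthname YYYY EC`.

JDN 2685362 is 3 March 2640 in the Gregorian calendar.
In the Ethiopian calendar that day is 19 Yekatit 2632 EC.

19 Yekatit 2632 EC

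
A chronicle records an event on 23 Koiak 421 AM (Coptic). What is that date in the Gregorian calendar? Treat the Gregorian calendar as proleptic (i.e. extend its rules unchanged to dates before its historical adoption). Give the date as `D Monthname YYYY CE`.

Both dates share Julian Day Number 1978547; in the Gregorian calendar that is 23 December 704 CE.

23 December 704 CE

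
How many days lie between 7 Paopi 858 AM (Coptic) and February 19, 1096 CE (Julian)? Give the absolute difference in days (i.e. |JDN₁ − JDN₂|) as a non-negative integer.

16664

First date → JDN 2138085; second date → JDN 2121421.
The interval is |2138085 − 2121421| = 16664 days.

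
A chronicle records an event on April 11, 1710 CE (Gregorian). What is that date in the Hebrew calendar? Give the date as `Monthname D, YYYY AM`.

Both dates share Julian Day Number 2345725; in the Hebrew calendar that is 11 Nisan 5470 AM.

Nisan 11, 5470 AM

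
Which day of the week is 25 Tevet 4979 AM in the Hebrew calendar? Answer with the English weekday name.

Equivalently 21 January 1219 Gregorian, JDN 2166311.
JDN 2166311 mod 7 = 0, and JDN 0 was a Monday, so this is a Monday.

Monday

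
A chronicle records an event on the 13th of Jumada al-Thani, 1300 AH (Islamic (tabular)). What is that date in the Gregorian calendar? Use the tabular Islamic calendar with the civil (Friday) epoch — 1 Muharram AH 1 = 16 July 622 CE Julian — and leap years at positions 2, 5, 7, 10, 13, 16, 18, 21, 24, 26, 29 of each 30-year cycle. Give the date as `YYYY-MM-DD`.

1883-04-21

Julian Day Number of the source date = 2408922.
Converting JDN 2408922 to the Gregorian calendar gives 21 April 1883 CE.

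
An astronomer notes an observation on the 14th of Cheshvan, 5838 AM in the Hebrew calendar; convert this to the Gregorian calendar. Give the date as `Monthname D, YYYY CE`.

October 31, 2077 CE

Both dates share Julian Day Number 2479973; in the Gregorian calendar that is 31 October 2077 CE.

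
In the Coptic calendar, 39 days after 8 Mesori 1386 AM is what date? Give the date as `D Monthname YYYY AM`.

JDN of 8 Mesori 1386 AM = 2331238.
2331238 + 39 = 2331277.
JDN 2331277 in the Coptic calendar is 12 Thout 1387 AM.

12 Thout 1387 AM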